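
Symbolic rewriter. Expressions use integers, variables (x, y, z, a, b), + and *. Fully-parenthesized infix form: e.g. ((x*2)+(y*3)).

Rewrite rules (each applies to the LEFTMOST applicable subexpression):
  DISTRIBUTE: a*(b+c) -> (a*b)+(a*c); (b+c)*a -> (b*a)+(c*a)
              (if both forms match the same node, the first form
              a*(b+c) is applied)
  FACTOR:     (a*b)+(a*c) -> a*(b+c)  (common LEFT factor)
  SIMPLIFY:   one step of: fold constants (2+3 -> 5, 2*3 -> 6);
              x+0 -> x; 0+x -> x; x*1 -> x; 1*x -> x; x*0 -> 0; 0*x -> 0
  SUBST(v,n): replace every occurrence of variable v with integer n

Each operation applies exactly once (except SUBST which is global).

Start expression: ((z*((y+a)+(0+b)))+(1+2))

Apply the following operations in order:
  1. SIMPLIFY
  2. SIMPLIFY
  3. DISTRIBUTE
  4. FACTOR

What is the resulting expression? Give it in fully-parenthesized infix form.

Answer: ((z*((y+a)+b))+3)

Derivation:
Start: ((z*((y+a)+(0+b)))+(1+2))
Apply SIMPLIFY at LRR (target: (0+b)): ((z*((y+a)+(0+b)))+(1+2)) -> ((z*((y+a)+b))+(1+2))
Apply SIMPLIFY at R (target: (1+2)): ((z*((y+a)+b))+(1+2)) -> ((z*((y+a)+b))+3)
Apply DISTRIBUTE at L (target: (z*((y+a)+b))): ((z*((y+a)+b))+3) -> (((z*(y+a))+(z*b))+3)
Apply FACTOR at L (target: ((z*(y+a))+(z*b))): (((z*(y+a))+(z*b))+3) -> ((z*((y+a)+b))+3)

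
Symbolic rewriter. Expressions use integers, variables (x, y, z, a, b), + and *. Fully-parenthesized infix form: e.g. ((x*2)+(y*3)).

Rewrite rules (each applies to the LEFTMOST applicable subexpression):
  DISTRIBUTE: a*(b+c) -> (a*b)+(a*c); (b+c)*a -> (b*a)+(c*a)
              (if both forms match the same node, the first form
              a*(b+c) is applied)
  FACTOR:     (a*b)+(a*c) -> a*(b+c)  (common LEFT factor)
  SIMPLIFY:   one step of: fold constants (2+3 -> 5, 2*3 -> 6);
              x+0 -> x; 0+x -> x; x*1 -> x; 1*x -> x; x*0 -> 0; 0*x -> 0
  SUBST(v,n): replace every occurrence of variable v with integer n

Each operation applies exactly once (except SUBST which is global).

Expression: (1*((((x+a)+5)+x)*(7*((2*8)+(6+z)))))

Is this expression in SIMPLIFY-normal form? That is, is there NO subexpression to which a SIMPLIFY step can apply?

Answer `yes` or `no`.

Answer: no

Derivation:
Expression: (1*((((x+a)+5)+x)*(7*((2*8)+(6+z)))))
Scanning for simplifiable subexpressions (pre-order)...
  at root: (1*((((x+a)+5)+x)*(7*((2*8)+(6+z))))) (SIMPLIFIABLE)
  at R: ((((x+a)+5)+x)*(7*((2*8)+(6+z)))) (not simplifiable)
  at RL: (((x+a)+5)+x) (not simplifiable)
  at RLL: ((x+a)+5) (not simplifiable)
  at RLLL: (x+a) (not simplifiable)
  at RR: (7*((2*8)+(6+z))) (not simplifiable)
  at RRR: ((2*8)+(6+z)) (not simplifiable)
  at RRRL: (2*8) (SIMPLIFIABLE)
  at RRRR: (6+z) (not simplifiable)
Found simplifiable subexpr at path root: (1*((((x+a)+5)+x)*(7*((2*8)+(6+z)))))
One SIMPLIFY step would give: ((((x+a)+5)+x)*(7*((2*8)+(6+z))))
-> NOT in normal form.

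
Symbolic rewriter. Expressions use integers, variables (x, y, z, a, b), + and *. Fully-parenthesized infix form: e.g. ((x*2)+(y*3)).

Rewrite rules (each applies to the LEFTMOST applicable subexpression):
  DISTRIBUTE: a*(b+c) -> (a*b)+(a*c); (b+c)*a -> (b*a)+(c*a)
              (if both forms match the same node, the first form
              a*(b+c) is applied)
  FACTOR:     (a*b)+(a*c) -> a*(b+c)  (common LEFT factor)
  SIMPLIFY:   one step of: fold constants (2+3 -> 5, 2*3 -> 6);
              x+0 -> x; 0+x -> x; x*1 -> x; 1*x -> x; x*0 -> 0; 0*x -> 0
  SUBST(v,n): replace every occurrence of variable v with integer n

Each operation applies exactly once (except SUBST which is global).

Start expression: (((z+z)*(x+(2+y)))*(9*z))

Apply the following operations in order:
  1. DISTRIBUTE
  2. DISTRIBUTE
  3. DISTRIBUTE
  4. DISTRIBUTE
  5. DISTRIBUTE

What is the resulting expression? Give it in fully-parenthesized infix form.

Start: (((z+z)*(x+(2+y)))*(9*z))
Apply DISTRIBUTE at L (target: ((z+z)*(x+(2+y)))): (((z+z)*(x+(2+y)))*(9*z)) -> ((((z+z)*x)+((z+z)*(2+y)))*(9*z))
Apply DISTRIBUTE at root (target: ((((z+z)*x)+((z+z)*(2+y)))*(9*z))): ((((z+z)*x)+((z+z)*(2+y)))*(9*z)) -> ((((z+z)*x)*(9*z))+(((z+z)*(2+y))*(9*z)))
Apply DISTRIBUTE at LL (target: ((z+z)*x)): ((((z+z)*x)*(9*z))+(((z+z)*(2+y))*(9*z))) -> ((((z*x)+(z*x))*(9*z))+(((z+z)*(2+y))*(9*z)))
Apply DISTRIBUTE at L (target: (((z*x)+(z*x))*(9*z))): ((((z*x)+(z*x))*(9*z))+(((z+z)*(2+y))*(9*z))) -> ((((z*x)*(9*z))+((z*x)*(9*z)))+(((z+z)*(2+y))*(9*z)))
Apply DISTRIBUTE at RL (target: ((z+z)*(2+y))): ((((z*x)*(9*z))+((z*x)*(9*z)))+(((z+z)*(2+y))*(9*z))) -> ((((z*x)*(9*z))+((z*x)*(9*z)))+((((z+z)*2)+((z+z)*y))*(9*z)))

Answer: ((((z*x)*(9*z))+((z*x)*(9*z)))+((((z+z)*2)+((z+z)*y))*(9*z)))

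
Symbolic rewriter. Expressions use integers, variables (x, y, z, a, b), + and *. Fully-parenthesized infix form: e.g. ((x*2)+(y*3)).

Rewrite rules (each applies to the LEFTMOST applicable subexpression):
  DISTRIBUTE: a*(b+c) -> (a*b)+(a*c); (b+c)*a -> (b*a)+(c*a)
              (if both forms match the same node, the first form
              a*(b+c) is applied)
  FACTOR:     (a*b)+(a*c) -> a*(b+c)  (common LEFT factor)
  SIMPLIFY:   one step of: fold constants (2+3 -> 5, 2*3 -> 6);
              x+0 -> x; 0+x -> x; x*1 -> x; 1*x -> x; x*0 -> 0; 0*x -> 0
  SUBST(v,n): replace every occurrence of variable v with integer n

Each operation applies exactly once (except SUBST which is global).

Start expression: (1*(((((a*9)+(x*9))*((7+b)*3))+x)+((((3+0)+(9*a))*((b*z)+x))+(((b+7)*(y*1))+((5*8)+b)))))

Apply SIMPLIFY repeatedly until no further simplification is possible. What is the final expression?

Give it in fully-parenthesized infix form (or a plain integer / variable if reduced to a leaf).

Start: (1*(((((a*9)+(x*9))*((7+b)*3))+x)+((((3+0)+(9*a))*((b*z)+x))+(((b+7)*(y*1))+((5*8)+b)))))
Step 1: at root: (1*(((((a*9)+(x*9))*((7+b)*3))+x)+((((3+0)+(9*a))*((b*z)+x))+(((b+7)*(y*1))+((5*8)+b))))) -> (((((a*9)+(x*9))*((7+b)*3))+x)+((((3+0)+(9*a))*((b*z)+x))+(((b+7)*(y*1))+((5*8)+b)))); overall: (1*(((((a*9)+(x*9))*((7+b)*3))+x)+((((3+0)+(9*a))*((b*z)+x))+(((b+7)*(y*1))+((5*8)+b))))) -> (((((a*9)+(x*9))*((7+b)*3))+x)+((((3+0)+(9*a))*((b*z)+x))+(((b+7)*(y*1))+((5*8)+b))))
Step 2: at RLLL: (3+0) -> 3; overall: (((((a*9)+(x*9))*((7+b)*3))+x)+((((3+0)+(9*a))*((b*z)+x))+(((b+7)*(y*1))+((5*8)+b)))) -> (((((a*9)+(x*9))*((7+b)*3))+x)+(((3+(9*a))*((b*z)+x))+(((b+7)*(y*1))+((5*8)+b))))
Step 3: at RRLR: (y*1) -> y; overall: (((((a*9)+(x*9))*((7+b)*3))+x)+(((3+(9*a))*((b*z)+x))+(((b+7)*(y*1))+((5*8)+b)))) -> (((((a*9)+(x*9))*((7+b)*3))+x)+(((3+(9*a))*((b*z)+x))+(((b+7)*y)+((5*8)+b))))
Step 4: at RRRL: (5*8) -> 40; overall: (((((a*9)+(x*9))*((7+b)*3))+x)+(((3+(9*a))*((b*z)+x))+(((b+7)*y)+((5*8)+b)))) -> (((((a*9)+(x*9))*((7+b)*3))+x)+(((3+(9*a))*((b*z)+x))+(((b+7)*y)+(40+b))))
Fixed point: (((((a*9)+(x*9))*((7+b)*3))+x)+(((3+(9*a))*((b*z)+x))+(((b+7)*y)+(40+b))))

Answer: (((((a*9)+(x*9))*((7+b)*3))+x)+(((3+(9*a))*((b*z)+x))+(((b+7)*y)+(40+b))))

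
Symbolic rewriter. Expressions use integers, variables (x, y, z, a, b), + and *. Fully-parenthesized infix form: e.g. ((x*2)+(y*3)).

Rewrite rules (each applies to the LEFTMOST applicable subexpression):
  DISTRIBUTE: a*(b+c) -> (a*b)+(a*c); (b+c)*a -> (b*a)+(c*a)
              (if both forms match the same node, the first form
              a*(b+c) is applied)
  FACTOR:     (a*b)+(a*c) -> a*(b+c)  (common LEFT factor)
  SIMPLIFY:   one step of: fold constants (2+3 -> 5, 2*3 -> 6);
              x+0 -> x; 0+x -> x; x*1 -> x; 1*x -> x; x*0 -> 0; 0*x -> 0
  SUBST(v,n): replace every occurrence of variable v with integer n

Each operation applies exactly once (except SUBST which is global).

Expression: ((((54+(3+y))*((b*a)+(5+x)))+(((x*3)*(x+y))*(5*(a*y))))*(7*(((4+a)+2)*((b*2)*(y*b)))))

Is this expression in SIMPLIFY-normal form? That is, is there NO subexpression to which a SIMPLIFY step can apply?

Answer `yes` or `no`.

Answer: yes

Derivation:
Expression: ((((54+(3+y))*((b*a)+(5+x)))+(((x*3)*(x+y))*(5*(a*y))))*(7*(((4+a)+2)*((b*2)*(y*b)))))
Scanning for simplifiable subexpressions (pre-order)...
  at root: ((((54+(3+y))*((b*a)+(5+x)))+(((x*3)*(x+y))*(5*(a*y))))*(7*(((4+a)+2)*((b*2)*(y*b))))) (not simplifiable)
  at L: (((54+(3+y))*((b*a)+(5+x)))+(((x*3)*(x+y))*(5*(a*y)))) (not simplifiable)
  at LL: ((54+(3+y))*((b*a)+(5+x))) (not simplifiable)
  at LLL: (54+(3+y)) (not simplifiable)
  at LLLR: (3+y) (not simplifiable)
  at LLR: ((b*a)+(5+x)) (not simplifiable)
  at LLRL: (b*a) (not simplifiable)
  at LLRR: (5+x) (not simplifiable)
  at LR: (((x*3)*(x+y))*(5*(a*y))) (not simplifiable)
  at LRL: ((x*3)*(x+y)) (not simplifiable)
  at LRLL: (x*3) (not simplifiable)
  at LRLR: (x+y) (not simplifiable)
  at LRR: (5*(a*y)) (not simplifiable)
  at LRRR: (a*y) (not simplifiable)
  at R: (7*(((4+a)+2)*((b*2)*(y*b)))) (not simplifiable)
  at RR: (((4+a)+2)*((b*2)*(y*b))) (not simplifiable)
  at RRL: ((4+a)+2) (not simplifiable)
  at RRLL: (4+a) (not simplifiable)
  at RRR: ((b*2)*(y*b)) (not simplifiable)
  at RRRL: (b*2) (not simplifiable)
  at RRRR: (y*b) (not simplifiable)
Result: no simplifiable subexpression found -> normal form.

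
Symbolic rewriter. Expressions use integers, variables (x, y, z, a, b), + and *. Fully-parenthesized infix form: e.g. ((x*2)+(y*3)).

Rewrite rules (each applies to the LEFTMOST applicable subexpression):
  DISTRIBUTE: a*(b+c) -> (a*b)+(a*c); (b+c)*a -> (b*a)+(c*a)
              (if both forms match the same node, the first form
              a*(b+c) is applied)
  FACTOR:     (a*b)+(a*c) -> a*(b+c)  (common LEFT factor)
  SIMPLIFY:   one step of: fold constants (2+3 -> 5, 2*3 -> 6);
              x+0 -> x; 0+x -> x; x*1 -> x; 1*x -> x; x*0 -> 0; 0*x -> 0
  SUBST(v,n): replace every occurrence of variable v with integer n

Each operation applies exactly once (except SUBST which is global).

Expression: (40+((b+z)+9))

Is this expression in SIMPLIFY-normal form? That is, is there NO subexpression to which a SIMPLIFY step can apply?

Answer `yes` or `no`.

Expression: (40+((b+z)+9))
Scanning for simplifiable subexpressions (pre-order)...
  at root: (40+((b+z)+9)) (not simplifiable)
  at R: ((b+z)+9) (not simplifiable)
  at RL: (b+z) (not simplifiable)
Result: no simplifiable subexpression found -> normal form.

Answer: yes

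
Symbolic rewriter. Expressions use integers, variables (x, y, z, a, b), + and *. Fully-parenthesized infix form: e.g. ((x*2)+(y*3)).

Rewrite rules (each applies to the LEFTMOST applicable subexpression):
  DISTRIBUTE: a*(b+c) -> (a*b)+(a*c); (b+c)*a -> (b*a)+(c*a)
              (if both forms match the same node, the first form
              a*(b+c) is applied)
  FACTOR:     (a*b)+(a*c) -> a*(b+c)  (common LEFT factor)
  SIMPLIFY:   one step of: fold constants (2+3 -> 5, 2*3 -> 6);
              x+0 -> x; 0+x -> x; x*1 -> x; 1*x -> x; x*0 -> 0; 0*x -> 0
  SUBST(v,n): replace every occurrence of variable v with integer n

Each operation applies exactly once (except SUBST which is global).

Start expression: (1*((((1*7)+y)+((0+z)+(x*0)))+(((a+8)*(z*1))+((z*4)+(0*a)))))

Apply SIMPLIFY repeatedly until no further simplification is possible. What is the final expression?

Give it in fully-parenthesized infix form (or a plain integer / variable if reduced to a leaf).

Answer: (((7+y)+z)+(((a+8)*z)+(z*4)))

Derivation:
Start: (1*((((1*7)+y)+((0+z)+(x*0)))+(((a+8)*(z*1))+((z*4)+(0*a)))))
Step 1: at root: (1*((((1*7)+y)+((0+z)+(x*0)))+(((a+8)*(z*1))+((z*4)+(0*a))))) -> ((((1*7)+y)+((0+z)+(x*0)))+(((a+8)*(z*1))+((z*4)+(0*a)))); overall: (1*((((1*7)+y)+((0+z)+(x*0)))+(((a+8)*(z*1))+((z*4)+(0*a))))) -> ((((1*7)+y)+((0+z)+(x*0)))+(((a+8)*(z*1))+((z*4)+(0*a))))
Step 2: at LLL: (1*7) -> 7; overall: ((((1*7)+y)+((0+z)+(x*0)))+(((a+8)*(z*1))+((z*4)+(0*a)))) -> (((7+y)+((0+z)+(x*0)))+(((a+8)*(z*1))+((z*4)+(0*a))))
Step 3: at LRL: (0+z) -> z; overall: (((7+y)+((0+z)+(x*0)))+(((a+8)*(z*1))+((z*4)+(0*a)))) -> (((7+y)+(z+(x*0)))+(((a+8)*(z*1))+((z*4)+(0*a))))
Step 4: at LRR: (x*0) -> 0; overall: (((7+y)+(z+(x*0)))+(((a+8)*(z*1))+((z*4)+(0*a)))) -> (((7+y)+(z+0))+(((a+8)*(z*1))+((z*4)+(0*a))))
Step 5: at LR: (z+0) -> z; overall: (((7+y)+(z+0))+(((a+8)*(z*1))+((z*4)+(0*a)))) -> (((7+y)+z)+(((a+8)*(z*1))+((z*4)+(0*a))))
Step 6: at RLR: (z*1) -> z; overall: (((7+y)+z)+(((a+8)*(z*1))+((z*4)+(0*a)))) -> (((7+y)+z)+(((a+8)*z)+((z*4)+(0*a))))
Step 7: at RRR: (0*a) -> 0; overall: (((7+y)+z)+(((a+8)*z)+((z*4)+(0*a)))) -> (((7+y)+z)+(((a+8)*z)+((z*4)+0)))
Step 8: at RR: ((z*4)+0) -> (z*4); overall: (((7+y)+z)+(((a+8)*z)+((z*4)+0))) -> (((7+y)+z)+(((a+8)*z)+(z*4)))
Fixed point: (((7+y)+z)+(((a+8)*z)+(z*4)))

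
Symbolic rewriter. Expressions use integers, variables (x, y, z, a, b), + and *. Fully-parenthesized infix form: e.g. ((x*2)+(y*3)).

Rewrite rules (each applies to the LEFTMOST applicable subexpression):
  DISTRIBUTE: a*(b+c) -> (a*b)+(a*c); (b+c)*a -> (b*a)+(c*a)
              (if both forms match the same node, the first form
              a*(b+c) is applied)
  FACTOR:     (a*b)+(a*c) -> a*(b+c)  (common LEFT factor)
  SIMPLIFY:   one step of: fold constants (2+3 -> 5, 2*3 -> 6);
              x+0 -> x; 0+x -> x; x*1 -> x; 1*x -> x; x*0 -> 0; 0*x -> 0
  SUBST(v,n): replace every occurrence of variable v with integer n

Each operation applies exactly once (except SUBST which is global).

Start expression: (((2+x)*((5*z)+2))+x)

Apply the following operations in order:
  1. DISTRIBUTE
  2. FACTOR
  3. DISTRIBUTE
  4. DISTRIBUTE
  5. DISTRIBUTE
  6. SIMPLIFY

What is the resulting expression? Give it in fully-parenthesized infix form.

Answer: ((((2*(5*z))+(x*(5*z)))+(4+(x*2)))+x)

Derivation:
Start: (((2+x)*((5*z)+2))+x)
Apply DISTRIBUTE at L (target: ((2+x)*((5*z)+2))): (((2+x)*((5*z)+2))+x) -> ((((2+x)*(5*z))+((2+x)*2))+x)
Apply FACTOR at L (target: (((2+x)*(5*z))+((2+x)*2))): ((((2+x)*(5*z))+((2+x)*2))+x) -> (((2+x)*((5*z)+2))+x)
Apply DISTRIBUTE at L (target: ((2+x)*((5*z)+2))): (((2+x)*((5*z)+2))+x) -> ((((2+x)*(5*z))+((2+x)*2))+x)
Apply DISTRIBUTE at LL (target: ((2+x)*(5*z))): ((((2+x)*(5*z))+((2+x)*2))+x) -> ((((2*(5*z))+(x*(5*z)))+((2+x)*2))+x)
Apply DISTRIBUTE at LR (target: ((2+x)*2)): ((((2*(5*z))+(x*(5*z)))+((2+x)*2))+x) -> ((((2*(5*z))+(x*(5*z)))+((2*2)+(x*2)))+x)
Apply SIMPLIFY at LRL (target: (2*2)): ((((2*(5*z))+(x*(5*z)))+((2*2)+(x*2)))+x) -> ((((2*(5*z))+(x*(5*z)))+(4+(x*2)))+x)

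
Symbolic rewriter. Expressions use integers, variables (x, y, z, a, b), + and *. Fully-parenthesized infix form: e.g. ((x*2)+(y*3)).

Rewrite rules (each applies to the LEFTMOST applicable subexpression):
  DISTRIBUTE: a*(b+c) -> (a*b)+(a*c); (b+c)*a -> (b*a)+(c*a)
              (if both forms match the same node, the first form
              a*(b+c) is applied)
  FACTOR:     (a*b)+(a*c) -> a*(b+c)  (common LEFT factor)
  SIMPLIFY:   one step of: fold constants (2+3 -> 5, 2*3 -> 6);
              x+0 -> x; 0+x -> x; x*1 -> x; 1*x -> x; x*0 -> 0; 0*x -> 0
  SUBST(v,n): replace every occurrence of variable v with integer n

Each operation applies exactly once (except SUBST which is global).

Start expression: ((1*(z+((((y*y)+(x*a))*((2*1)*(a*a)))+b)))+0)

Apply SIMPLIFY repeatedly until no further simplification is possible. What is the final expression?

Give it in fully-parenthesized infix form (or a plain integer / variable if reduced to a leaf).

Start: ((1*(z+((((y*y)+(x*a))*((2*1)*(a*a)))+b)))+0)
Step 1: at root: ((1*(z+((((y*y)+(x*a))*((2*1)*(a*a)))+b)))+0) -> (1*(z+((((y*y)+(x*a))*((2*1)*(a*a)))+b))); overall: ((1*(z+((((y*y)+(x*a))*((2*1)*(a*a)))+b)))+0) -> (1*(z+((((y*y)+(x*a))*((2*1)*(a*a)))+b)))
Step 2: at root: (1*(z+((((y*y)+(x*a))*((2*1)*(a*a)))+b))) -> (z+((((y*y)+(x*a))*((2*1)*(a*a)))+b)); overall: (1*(z+((((y*y)+(x*a))*((2*1)*(a*a)))+b))) -> (z+((((y*y)+(x*a))*((2*1)*(a*a)))+b))
Step 3: at RLRL: (2*1) -> 2; overall: (z+((((y*y)+(x*a))*((2*1)*(a*a)))+b)) -> (z+((((y*y)+(x*a))*(2*(a*a)))+b))
Fixed point: (z+((((y*y)+(x*a))*(2*(a*a)))+b))

Answer: (z+((((y*y)+(x*a))*(2*(a*a)))+b))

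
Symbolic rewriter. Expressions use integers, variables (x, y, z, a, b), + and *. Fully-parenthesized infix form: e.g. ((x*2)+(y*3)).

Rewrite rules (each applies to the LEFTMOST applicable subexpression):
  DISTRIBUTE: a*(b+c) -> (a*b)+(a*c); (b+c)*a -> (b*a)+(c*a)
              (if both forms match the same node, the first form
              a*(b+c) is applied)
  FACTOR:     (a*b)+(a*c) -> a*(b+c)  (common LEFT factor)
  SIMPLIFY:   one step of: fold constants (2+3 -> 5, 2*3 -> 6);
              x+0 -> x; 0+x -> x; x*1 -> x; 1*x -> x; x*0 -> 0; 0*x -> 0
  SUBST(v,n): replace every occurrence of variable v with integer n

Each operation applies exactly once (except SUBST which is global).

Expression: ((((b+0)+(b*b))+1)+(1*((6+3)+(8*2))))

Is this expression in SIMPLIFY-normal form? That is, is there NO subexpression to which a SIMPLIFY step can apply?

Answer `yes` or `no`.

Expression: ((((b+0)+(b*b))+1)+(1*((6+3)+(8*2))))
Scanning for simplifiable subexpressions (pre-order)...
  at root: ((((b+0)+(b*b))+1)+(1*((6+3)+(8*2)))) (not simplifiable)
  at L: (((b+0)+(b*b))+1) (not simplifiable)
  at LL: ((b+0)+(b*b)) (not simplifiable)
  at LLL: (b+0) (SIMPLIFIABLE)
  at LLR: (b*b) (not simplifiable)
  at R: (1*((6+3)+(8*2))) (SIMPLIFIABLE)
  at RR: ((6+3)+(8*2)) (not simplifiable)
  at RRL: (6+3) (SIMPLIFIABLE)
  at RRR: (8*2) (SIMPLIFIABLE)
Found simplifiable subexpr at path LLL: (b+0)
One SIMPLIFY step would give: (((b+(b*b))+1)+(1*((6+3)+(8*2))))
-> NOT in normal form.

Answer: no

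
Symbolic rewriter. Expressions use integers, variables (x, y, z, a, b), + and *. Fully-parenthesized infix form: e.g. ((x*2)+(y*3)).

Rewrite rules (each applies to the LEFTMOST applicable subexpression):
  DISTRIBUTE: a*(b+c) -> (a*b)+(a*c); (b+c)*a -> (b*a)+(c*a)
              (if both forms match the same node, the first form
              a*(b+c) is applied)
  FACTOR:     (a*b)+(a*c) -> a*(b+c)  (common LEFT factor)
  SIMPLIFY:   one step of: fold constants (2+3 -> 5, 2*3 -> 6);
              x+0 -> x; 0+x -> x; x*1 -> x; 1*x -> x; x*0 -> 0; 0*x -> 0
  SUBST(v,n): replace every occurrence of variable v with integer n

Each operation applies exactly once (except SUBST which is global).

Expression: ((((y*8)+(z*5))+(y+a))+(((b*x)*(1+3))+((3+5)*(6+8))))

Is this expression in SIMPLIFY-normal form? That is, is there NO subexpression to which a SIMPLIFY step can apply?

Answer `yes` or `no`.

Expression: ((((y*8)+(z*5))+(y+a))+(((b*x)*(1+3))+((3+5)*(6+8))))
Scanning for simplifiable subexpressions (pre-order)...
  at root: ((((y*8)+(z*5))+(y+a))+(((b*x)*(1+3))+((3+5)*(6+8)))) (not simplifiable)
  at L: (((y*8)+(z*5))+(y+a)) (not simplifiable)
  at LL: ((y*8)+(z*5)) (not simplifiable)
  at LLL: (y*8) (not simplifiable)
  at LLR: (z*5) (not simplifiable)
  at LR: (y+a) (not simplifiable)
  at R: (((b*x)*(1+3))+((3+5)*(6+8))) (not simplifiable)
  at RL: ((b*x)*(1+3)) (not simplifiable)
  at RLL: (b*x) (not simplifiable)
  at RLR: (1+3) (SIMPLIFIABLE)
  at RR: ((3+5)*(6+8)) (not simplifiable)
  at RRL: (3+5) (SIMPLIFIABLE)
  at RRR: (6+8) (SIMPLIFIABLE)
Found simplifiable subexpr at path RLR: (1+3)
One SIMPLIFY step would give: ((((y*8)+(z*5))+(y+a))+(((b*x)*4)+((3+5)*(6+8))))
-> NOT in normal form.

Answer: no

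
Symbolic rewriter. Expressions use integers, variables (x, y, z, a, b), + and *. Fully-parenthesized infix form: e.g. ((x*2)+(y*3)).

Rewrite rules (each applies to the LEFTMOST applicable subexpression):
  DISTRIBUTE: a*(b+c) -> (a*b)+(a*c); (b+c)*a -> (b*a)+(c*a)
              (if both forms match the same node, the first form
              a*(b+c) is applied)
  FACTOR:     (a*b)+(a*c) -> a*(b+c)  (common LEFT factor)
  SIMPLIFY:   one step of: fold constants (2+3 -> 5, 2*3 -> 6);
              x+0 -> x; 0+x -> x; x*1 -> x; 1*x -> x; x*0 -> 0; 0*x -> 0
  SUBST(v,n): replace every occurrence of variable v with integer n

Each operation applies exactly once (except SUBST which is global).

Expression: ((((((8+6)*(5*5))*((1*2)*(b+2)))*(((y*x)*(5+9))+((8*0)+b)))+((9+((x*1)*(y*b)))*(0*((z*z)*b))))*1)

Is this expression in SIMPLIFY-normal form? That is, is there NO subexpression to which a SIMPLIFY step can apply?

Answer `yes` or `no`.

Expression: ((((((8+6)*(5*5))*((1*2)*(b+2)))*(((y*x)*(5+9))+((8*0)+b)))+((9+((x*1)*(y*b)))*(0*((z*z)*b))))*1)
Scanning for simplifiable subexpressions (pre-order)...
  at root: ((((((8+6)*(5*5))*((1*2)*(b+2)))*(((y*x)*(5+9))+((8*0)+b)))+((9+((x*1)*(y*b)))*(0*((z*z)*b))))*1) (SIMPLIFIABLE)
  at L: (((((8+6)*(5*5))*((1*2)*(b+2)))*(((y*x)*(5+9))+((8*0)+b)))+((9+((x*1)*(y*b)))*(0*((z*z)*b)))) (not simplifiable)
  at LL: ((((8+6)*(5*5))*((1*2)*(b+2)))*(((y*x)*(5+9))+((8*0)+b))) (not simplifiable)
  at LLL: (((8+6)*(5*5))*((1*2)*(b+2))) (not simplifiable)
  at LLLL: ((8+6)*(5*5)) (not simplifiable)
  at LLLLL: (8+6) (SIMPLIFIABLE)
  at LLLLR: (5*5) (SIMPLIFIABLE)
  at LLLR: ((1*2)*(b+2)) (not simplifiable)
  at LLLRL: (1*2) (SIMPLIFIABLE)
  at LLLRR: (b+2) (not simplifiable)
  at LLR: (((y*x)*(5+9))+((8*0)+b)) (not simplifiable)
  at LLRL: ((y*x)*(5+9)) (not simplifiable)
  at LLRLL: (y*x) (not simplifiable)
  at LLRLR: (5+9) (SIMPLIFIABLE)
  at LLRR: ((8*0)+b) (not simplifiable)
  at LLRRL: (8*0) (SIMPLIFIABLE)
  at LR: ((9+((x*1)*(y*b)))*(0*((z*z)*b))) (not simplifiable)
  at LRL: (9+((x*1)*(y*b))) (not simplifiable)
  at LRLR: ((x*1)*(y*b)) (not simplifiable)
  at LRLRL: (x*1) (SIMPLIFIABLE)
  at LRLRR: (y*b) (not simplifiable)
  at LRR: (0*((z*z)*b)) (SIMPLIFIABLE)
  at LRRR: ((z*z)*b) (not simplifiable)
  at LRRRL: (z*z) (not simplifiable)
Found simplifiable subexpr at path root: ((((((8+6)*(5*5))*((1*2)*(b+2)))*(((y*x)*(5+9))+((8*0)+b)))+((9+((x*1)*(y*b)))*(0*((z*z)*b))))*1)
One SIMPLIFY step would give: (((((8+6)*(5*5))*((1*2)*(b+2)))*(((y*x)*(5+9))+((8*0)+b)))+((9+((x*1)*(y*b)))*(0*((z*z)*b))))
-> NOT in normal form.

Answer: no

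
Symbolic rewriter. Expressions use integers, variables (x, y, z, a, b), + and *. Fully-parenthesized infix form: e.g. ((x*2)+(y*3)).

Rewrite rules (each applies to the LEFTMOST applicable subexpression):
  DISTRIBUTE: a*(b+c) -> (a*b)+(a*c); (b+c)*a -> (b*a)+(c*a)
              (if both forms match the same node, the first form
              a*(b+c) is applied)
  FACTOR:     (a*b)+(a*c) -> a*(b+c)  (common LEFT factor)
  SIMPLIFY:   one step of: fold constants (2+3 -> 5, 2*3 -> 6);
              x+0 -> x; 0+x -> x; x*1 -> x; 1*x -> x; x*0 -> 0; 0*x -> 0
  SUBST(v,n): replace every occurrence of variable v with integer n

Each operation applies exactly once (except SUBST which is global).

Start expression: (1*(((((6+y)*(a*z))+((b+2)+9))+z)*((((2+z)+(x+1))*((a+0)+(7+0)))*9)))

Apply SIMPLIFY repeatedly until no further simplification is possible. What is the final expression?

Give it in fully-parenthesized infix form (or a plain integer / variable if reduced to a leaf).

Answer: (((((6+y)*(a*z))+((b+2)+9))+z)*((((2+z)+(x+1))*(a+7))*9))

Derivation:
Start: (1*(((((6+y)*(a*z))+((b+2)+9))+z)*((((2+z)+(x+1))*((a+0)+(7+0)))*9)))
Step 1: at root: (1*(((((6+y)*(a*z))+((b+2)+9))+z)*((((2+z)+(x+1))*((a+0)+(7+0)))*9))) -> (((((6+y)*(a*z))+((b+2)+9))+z)*((((2+z)+(x+1))*((a+0)+(7+0)))*9)); overall: (1*(((((6+y)*(a*z))+((b+2)+9))+z)*((((2+z)+(x+1))*((a+0)+(7+0)))*9))) -> (((((6+y)*(a*z))+((b+2)+9))+z)*((((2+z)+(x+1))*((a+0)+(7+0)))*9))
Step 2: at RLRL: (a+0) -> a; overall: (((((6+y)*(a*z))+((b+2)+9))+z)*((((2+z)+(x+1))*((a+0)+(7+0)))*9)) -> (((((6+y)*(a*z))+((b+2)+9))+z)*((((2+z)+(x+1))*(a+(7+0)))*9))
Step 3: at RLRR: (7+0) -> 7; overall: (((((6+y)*(a*z))+((b+2)+9))+z)*((((2+z)+(x+1))*(a+(7+0)))*9)) -> (((((6+y)*(a*z))+((b+2)+9))+z)*((((2+z)+(x+1))*(a+7))*9))
Fixed point: (((((6+y)*(a*z))+((b+2)+9))+z)*((((2+z)+(x+1))*(a+7))*9))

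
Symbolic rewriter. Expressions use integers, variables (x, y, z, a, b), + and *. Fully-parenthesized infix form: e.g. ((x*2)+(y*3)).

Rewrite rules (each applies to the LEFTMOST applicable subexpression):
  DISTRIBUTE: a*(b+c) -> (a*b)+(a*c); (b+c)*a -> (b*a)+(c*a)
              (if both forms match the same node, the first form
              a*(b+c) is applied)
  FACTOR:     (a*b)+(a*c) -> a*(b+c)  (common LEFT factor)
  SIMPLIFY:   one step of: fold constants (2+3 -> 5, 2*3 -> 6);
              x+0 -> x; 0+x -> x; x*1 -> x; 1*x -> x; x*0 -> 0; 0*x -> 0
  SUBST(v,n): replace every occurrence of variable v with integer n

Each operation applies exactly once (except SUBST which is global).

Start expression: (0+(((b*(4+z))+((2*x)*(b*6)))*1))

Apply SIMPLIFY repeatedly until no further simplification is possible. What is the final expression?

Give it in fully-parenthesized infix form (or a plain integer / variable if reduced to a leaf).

Answer: ((b*(4+z))+((2*x)*(b*6)))

Derivation:
Start: (0+(((b*(4+z))+((2*x)*(b*6)))*1))
Step 1: at root: (0+(((b*(4+z))+((2*x)*(b*6)))*1)) -> (((b*(4+z))+((2*x)*(b*6)))*1); overall: (0+(((b*(4+z))+((2*x)*(b*6)))*1)) -> (((b*(4+z))+((2*x)*(b*6)))*1)
Step 2: at root: (((b*(4+z))+((2*x)*(b*6)))*1) -> ((b*(4+z))+((2*x)*(b*6))); overall: (((b*(4+z))+((2*x)*(b*6)))*1) -> ((b*(4+z))+((2*x)*(b*6)))
Fixed point: ((b*(4+z))+((2*x)*(b*6)))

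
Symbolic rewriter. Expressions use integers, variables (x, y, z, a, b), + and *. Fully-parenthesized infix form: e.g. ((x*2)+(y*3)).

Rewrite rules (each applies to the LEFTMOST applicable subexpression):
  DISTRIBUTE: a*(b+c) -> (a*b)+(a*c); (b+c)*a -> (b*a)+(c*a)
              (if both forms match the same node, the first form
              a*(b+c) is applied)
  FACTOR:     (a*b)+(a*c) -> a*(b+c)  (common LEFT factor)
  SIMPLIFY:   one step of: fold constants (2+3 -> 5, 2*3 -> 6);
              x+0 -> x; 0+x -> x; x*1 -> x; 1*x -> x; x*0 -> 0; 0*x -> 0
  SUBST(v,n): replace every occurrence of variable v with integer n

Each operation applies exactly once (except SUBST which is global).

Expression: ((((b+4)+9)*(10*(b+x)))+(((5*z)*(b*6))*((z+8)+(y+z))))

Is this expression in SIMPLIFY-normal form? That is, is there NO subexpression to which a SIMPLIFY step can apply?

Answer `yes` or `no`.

Expression: ((((b+4)+9)*(10*(b+x)))+(((5*z)*(b*6))*((z+8)+(y+z))))
Scanning for simplifiable subexpressions (pre-order)...
  at root: ((((b+4)+9)*(10*(b+x)))+(((5*z)*(b*6))*((z+8)+(y+z)))) (not simplifiable)
  at L: (((b+4)+9)*(10*(b+x))) (not simplifiable)
  at LL: ((b+4)+9) (not simplifiable)
  at LLL: (b+4) (not simplifiable)
  at LR: (10*(b+x)) (not simplifiable)
  at LRR: (b+x) (not simplifiable)
  at R: (((5*z)*(b*6))*((z+8)+(y+z))) (not simplifiable)
  at RL: ((5*z)*(b*6)) (not simplifiable)
  at RLL: (5*z) (not simplifiable)
  at RLR: (b*6) (not simplifiable)
  at RR: ((z+8)+(y+z)) (not simplifiable)
  at RRL: (z+8) (not simplifiable)
  at RRR: (y+z) (not simplifiable)
Result: no simplifiable subexpression found -> normal form.

Answer: yes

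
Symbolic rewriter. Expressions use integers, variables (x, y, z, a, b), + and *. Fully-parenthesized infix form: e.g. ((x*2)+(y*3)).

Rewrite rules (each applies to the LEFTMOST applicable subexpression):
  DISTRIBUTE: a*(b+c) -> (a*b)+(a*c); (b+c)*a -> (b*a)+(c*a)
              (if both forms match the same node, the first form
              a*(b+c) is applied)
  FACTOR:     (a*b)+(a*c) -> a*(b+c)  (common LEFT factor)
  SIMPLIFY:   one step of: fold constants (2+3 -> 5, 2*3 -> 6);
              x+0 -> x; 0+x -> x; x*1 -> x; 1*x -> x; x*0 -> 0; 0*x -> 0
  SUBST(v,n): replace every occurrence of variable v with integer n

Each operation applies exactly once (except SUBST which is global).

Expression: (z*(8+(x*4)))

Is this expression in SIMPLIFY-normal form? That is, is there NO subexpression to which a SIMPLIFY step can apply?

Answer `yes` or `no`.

Answer: yes

Derivation:
Expression: (z*(8+(x*4)))
Scanning for simplifiable subexpressions (pre-order)...
  at root: (z*(8+(x*4))) (not simplifiable)
  at R: (8+(x*4)) (not simplifiable)
  at RR: (x*4) (not simplifiable)
Result: no simplifiable subexpression found -> normal form.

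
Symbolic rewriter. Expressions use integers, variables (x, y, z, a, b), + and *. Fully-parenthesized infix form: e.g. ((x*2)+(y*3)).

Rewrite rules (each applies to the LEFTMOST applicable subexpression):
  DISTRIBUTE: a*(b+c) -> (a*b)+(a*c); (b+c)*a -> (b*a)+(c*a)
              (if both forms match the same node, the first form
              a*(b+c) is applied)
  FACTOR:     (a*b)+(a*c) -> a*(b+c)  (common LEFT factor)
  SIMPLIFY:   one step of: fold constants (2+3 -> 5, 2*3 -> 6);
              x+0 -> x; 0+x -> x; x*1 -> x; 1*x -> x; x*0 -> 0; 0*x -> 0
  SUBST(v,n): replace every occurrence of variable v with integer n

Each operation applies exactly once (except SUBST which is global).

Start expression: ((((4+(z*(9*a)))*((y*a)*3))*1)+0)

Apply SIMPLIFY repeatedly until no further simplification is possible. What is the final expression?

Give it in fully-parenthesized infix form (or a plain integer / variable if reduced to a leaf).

Start: ((((4+(z*(9*a)))*((y*a)*3))*1)+0)
Step 1: at root: ((((4+(z*(9*a)))*((y*a)*3))*1)+0) -> (((4+(z*(9*a)))*((y*a)*3))*1); overall: ((((4+(z*(9*a)))*((y*a)*3))*1)+0) -> (((4+(z*(9*a)))*((y*a)*3))*1)
Step 2: at root: (((4+(z*(9*a)))*((y*a)*3))*1) -> ((4+(z*(9*a)))*((y*a)*3)); overall: (((4+(z*(9*a)))*((y*a)*3))*1) -> ((4+(z*(9*a)))*((y*a)*3))
Fixed point: ((4+(z*(9*a)))*((y*a)*3))

Answer: ((4+(z*(9*a)))*((y*a)*3))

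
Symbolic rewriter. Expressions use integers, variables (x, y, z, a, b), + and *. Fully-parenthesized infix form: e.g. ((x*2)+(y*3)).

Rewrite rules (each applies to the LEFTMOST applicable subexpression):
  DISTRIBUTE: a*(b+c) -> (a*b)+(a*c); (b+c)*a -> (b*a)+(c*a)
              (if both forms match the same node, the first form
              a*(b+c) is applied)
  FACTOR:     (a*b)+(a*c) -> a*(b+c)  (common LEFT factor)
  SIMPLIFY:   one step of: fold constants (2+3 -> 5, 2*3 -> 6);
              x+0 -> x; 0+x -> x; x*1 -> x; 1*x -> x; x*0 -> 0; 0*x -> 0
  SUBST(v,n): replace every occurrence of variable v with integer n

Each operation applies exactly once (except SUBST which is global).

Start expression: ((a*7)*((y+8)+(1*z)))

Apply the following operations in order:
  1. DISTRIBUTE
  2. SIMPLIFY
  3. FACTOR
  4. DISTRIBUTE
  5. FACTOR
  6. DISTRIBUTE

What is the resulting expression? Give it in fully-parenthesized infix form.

Answer: (((a*7)*(y+8))+((a*7)*z))

Derivation:
Start: ((a*7)*((y+8)+(1*z)))
Apply DISTRIBUTE at root (target: ((a*7)*((y+8)+(1*z)))): ((a*7)*((y+8)+(1*z))) -> (((a*7)*(y+8))+((a*7)*(1*z)))
Apply SIMPLIFY at RR (target: (1*z)): (((a*7)*(y+8))+((a*7)*(1*z))) -> (((a*7)*(y+8))+((a*7)*z))
Apply FACTOR at root (target: (((a*7)*(y+8))+((a*7)*z))): (((a*7)*(y+8))+((a*7)*z)) -> ((a*7)*((y+8)+z))
Apply DISTRIBUTE at root (target: ((a*7)*((y+8)+z))): ((a*7)*((y+8)+z)) -> (((a*7)*(y+8))+((a*7)*z))
Apply FACTOR at root (target: (((a*7)*(y+8))+((a*7)*z))): (((a*7)*(y+8))+((a*7)*z)) -> ((a*7)*((y+8)+z))
Apply DISTRIBUTE at root (target: ((a*7)*((y+8)+z))): ((a*7)*((y+8)+z)) -> (((a*7)*(y+8))+((a*7)*z))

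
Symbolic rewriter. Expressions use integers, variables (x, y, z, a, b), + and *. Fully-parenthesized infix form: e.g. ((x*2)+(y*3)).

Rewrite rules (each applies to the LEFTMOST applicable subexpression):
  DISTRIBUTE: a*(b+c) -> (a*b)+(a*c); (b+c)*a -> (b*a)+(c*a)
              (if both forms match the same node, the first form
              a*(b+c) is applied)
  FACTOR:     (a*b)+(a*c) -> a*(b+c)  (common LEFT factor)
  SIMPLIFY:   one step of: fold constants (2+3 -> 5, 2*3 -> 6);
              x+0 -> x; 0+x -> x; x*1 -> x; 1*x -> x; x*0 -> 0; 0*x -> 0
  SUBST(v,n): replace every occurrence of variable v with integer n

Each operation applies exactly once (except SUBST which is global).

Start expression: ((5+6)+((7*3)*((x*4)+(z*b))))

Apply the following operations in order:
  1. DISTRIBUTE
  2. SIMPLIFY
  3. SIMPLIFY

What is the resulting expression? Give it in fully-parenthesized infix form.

Start: ((5+6)+((7*3)*((x*4)+(z*b))))
Apply DISTRIBUTE at R (target: ((7*3)*((x*4)+(z*b)))): ((5+6)+((7*3)*((x*4)+(z*b)))) -> ((5+6)+(((7*3)*(x*4))+((7*3)*(z*b))))
Apply SIMPLIFY at L (target: (5+6)): ((5+6)+(((7*3)*(x*4))+((7*3)*(z*b)))) -> (11+(((7*3)*(x*4))+((7*3)*(z*b))))
Apply SIMPLIFY at RLL (target: (7*3)): (11+(((7*3)*(x*4))+((7*3)*(z*b)))) -> (11+((21*(x*4))+((7*3)*(z*b))))

Answer: (11+((21*(x*4))+((7*3)*(z*b))))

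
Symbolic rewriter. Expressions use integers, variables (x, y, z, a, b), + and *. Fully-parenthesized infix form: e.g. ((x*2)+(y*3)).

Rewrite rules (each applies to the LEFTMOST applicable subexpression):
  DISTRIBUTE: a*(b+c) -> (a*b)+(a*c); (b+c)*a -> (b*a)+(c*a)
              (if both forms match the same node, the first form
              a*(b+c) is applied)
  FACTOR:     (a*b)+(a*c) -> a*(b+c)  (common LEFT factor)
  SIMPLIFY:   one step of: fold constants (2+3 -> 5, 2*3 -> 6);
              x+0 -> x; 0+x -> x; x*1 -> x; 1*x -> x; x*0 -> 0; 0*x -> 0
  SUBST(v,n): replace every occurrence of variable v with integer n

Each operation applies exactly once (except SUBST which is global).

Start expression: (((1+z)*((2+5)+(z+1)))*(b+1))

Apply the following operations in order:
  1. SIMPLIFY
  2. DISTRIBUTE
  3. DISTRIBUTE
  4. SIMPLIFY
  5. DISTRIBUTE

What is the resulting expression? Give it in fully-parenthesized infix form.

Start: (((1+z)*((2+5)+(z+1)))*(b+1))
Apply SIMPLIFY at LRL (target: (2+5)): (((1+z)*((2+5)+(z+1)))*(b+1)) -> (((1+z)*(7+(z+1)))*(b+1))
Apply DISTRIBUTE at root (target: (((1+z)*(7+(z+1)))*(b+1))): (((1+z)*(7+(z+1)))*(b+1)) -> ((((1+z)*(7+(z+1)))*b)+(((1+z)*(7+(z+1)))*1))
Apply DISTRIBUTE at LL (target: ((1+z)*(7+(z+1)))): ((((1+z)*(7+(z+1)))*b)+(((1+z)*(7+(z+1)))*1)) -> (((((1+z)*7)+((1+z)*(z+1)))*b)+(((1+z)*(7+(z+1)))*1))
Apply SIMPLIFY at R (target: (((1+z)*(7+(z+1)))*1)): (((((1+z)*7)+((1+z)*(z+1)))*b)+(((1+z)*(7+(z+1)))*1)) -> (((((1+z)*7)+((1+z)*(z+1)))*b)+((1+z)*(7+(z+1))))
Apply DISTRIBUTE at L (target: ((((1+z)*7)+((1+z)*(z+1)))*b)): (((((1+z)*7)+((1+z)*(z+1)))*b)+((1+z)*(7+(z+1)))) -> (((((1+z)*7)*b)+(((1+z)*(z+1))*b))+((1+z)*(7+(z+1))))

Answer: (((((1+z)*7)*b)+(((1+z)*(z+1))*b))+((1+z)*(7+(z+1))))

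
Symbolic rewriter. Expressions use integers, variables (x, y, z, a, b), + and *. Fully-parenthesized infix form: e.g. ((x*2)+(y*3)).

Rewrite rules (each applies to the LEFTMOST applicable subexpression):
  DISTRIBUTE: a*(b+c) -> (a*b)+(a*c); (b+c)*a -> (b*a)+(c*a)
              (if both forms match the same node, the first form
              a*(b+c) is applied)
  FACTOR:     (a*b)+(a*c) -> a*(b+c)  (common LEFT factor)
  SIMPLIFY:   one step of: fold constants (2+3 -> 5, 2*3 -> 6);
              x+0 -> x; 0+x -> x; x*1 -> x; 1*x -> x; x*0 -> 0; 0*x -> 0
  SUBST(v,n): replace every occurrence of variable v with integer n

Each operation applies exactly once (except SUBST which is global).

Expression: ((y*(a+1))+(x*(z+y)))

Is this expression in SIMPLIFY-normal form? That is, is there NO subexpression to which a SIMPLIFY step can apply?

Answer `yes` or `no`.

Expression: ((y*(a+1))+(x*(z+y)))
Scanning for simplifiable subexpressions (pre-order)...
  at root: ((y*(a+1))+(x*(z+y))) (not simplifiable)
  at L: (y*(a+1)) (not simplifiable)
  at LR: (a+1) (not simplifiable)
  at R: (x*(z+y)) (not simplifiable)
  at RR: (z+y) (not simplifiable)
Result: no simplifiable subexpression found -> normal form.

Answer: yes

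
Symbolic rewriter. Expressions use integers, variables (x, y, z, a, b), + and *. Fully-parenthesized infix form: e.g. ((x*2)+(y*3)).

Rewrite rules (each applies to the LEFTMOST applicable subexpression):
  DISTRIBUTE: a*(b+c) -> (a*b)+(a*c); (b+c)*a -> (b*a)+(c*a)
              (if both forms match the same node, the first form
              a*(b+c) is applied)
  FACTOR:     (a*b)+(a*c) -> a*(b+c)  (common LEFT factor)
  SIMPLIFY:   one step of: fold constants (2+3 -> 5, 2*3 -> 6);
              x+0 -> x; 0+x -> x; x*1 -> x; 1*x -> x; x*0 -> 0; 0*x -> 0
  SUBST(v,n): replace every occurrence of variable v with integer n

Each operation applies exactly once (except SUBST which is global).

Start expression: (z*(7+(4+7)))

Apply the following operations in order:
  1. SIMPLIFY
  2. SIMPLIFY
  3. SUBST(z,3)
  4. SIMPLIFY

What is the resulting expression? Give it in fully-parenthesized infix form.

Start: (z*(7+(4+7)))
Apply SIMPLIFY at RR (target: (4+7)): (z*(7+(4+7))) -> (z*(7+11))
Apply SIMPLIFY at R (target: (7+11)): (z*(7+11)) -> (z*18)
Apply SUBST(z,3): (z*18) -> (3*18)
Apply SIMPLIFY at root (target: (3*18)): (3*18) -> 54

Answer: 54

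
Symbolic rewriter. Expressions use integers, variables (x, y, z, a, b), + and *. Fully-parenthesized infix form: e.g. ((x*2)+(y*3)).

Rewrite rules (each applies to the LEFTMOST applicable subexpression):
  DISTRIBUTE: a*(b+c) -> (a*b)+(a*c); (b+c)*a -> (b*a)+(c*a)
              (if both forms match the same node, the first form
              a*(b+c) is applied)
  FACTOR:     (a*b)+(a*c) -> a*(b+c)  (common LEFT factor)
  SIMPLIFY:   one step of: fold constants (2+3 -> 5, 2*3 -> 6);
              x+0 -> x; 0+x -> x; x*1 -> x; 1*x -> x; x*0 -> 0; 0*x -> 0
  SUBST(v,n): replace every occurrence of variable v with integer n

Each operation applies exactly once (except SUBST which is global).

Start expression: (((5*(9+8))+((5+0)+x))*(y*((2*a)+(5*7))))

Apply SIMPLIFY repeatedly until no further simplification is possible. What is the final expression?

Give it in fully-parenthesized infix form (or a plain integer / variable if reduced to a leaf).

Answer: ((85+(5+x))*(y*((2*a)+35)))

Derivation:
Start: (((5*(9+8))+((5+0)+x))*(y*((2*a)+(5*7))))
Step 1: at LLR: (9+8) -> 17; overall: (((5*(9+8))+((5+0)+x))*(y*((2*a)+(5*7)))) -> (((5*17)+((5+0)+x))*(y*((2*a)+(5*7))))
Step 2: at LL: (5*17) -> 85; overall: (((5*17)+((5+0)+x))*(y*((2*a)+(5*7)))) -> ((85+((5+0)+x))*(y*((2*a)+(5*7))))
Step 3: at LRL: (5+0) -> 5; overall: ((85+((5+0)+x))*(y*((2*a)+(5*7)))) -> ((85+(5+x))*(y*((2*a)+(5*7))))
Step 4: at RRR: (5*7) -> 35; overall: ((85+(5+x))*(y*((2*a)+(5*7)))) -> ((85+(5+x))*(y*((2*a)+35)))
Fixed point: ((85+(5+x))*(y*((2*a)+35)))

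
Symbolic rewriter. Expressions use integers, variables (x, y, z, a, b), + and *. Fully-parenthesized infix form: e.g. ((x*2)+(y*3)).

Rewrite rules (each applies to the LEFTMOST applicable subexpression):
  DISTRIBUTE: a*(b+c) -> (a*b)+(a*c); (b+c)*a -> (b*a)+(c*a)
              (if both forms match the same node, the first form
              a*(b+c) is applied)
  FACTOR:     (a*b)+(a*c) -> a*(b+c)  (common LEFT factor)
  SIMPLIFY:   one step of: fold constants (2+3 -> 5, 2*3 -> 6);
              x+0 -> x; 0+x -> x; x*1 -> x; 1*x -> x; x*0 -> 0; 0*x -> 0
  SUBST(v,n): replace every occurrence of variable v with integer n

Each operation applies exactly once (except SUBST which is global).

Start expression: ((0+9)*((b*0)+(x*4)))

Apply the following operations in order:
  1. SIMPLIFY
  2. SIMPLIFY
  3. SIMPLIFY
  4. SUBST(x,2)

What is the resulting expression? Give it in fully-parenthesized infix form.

Answer: (9*(2*4))

Derivation:
Start: ((0+9)*((b*0)+(x*4)))
Apply SIMPLIFY at L (target: (0+9)): ((0+9)*((b*0)+(x*4))) -> (9*((b*0)+(x*4)))
Apply SIMPLIFY at RL (target: (b*0)): (9*((b*0)+(x*4))) -> (9*(0+(x*4)))
Apply SIMPLIFY at R (target: (0+(x*4))): (9*(0+(x*4))) -> (9*(x*4))
Apply SUBST(x,2): (9*(x*4)) -> (9*(2*4))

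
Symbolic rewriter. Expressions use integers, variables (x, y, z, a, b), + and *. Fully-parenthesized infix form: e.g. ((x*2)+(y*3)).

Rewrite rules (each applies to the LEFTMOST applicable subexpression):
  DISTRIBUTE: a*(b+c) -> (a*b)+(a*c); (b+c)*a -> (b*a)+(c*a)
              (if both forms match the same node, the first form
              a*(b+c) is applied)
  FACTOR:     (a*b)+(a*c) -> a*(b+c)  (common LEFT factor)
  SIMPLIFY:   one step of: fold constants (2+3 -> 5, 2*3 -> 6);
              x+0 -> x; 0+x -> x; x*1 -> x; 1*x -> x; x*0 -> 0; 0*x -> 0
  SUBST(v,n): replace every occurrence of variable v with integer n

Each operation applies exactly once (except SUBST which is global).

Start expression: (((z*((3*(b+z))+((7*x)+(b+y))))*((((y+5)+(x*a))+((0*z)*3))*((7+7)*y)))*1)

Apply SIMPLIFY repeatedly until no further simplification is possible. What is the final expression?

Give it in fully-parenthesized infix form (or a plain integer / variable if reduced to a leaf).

Answer: ((z*((3*(b+z))+((7*x)+(b+y))))*(((y+5)+(x*a))*(14*y)))

Derivation:
Start: (((z*((3*(b+z))+((7*x)+(b+y))))*((((y+5)+(x*a))+((0*z)*3))*((7+7)*y)))*1)
Step 1: at root: (((z*((3*(b+z))+((7*x)+(b+y))))*((((y+5)+(x*a))+((0*z)*3))*((7+7)*y)))*1) -> ((z*((3*(b+z))+((7*x)+(b+y))))*((((y+5)+(x*a))+((0*z)*3))*((7+7)*y))); overall: (((z*((3*(b+z))+((7*x)+(b+y))))*((((y+5)+(x*a))+((0*z)*3))*((7+7)*y)))*1) -> ((z*((3*(b+z))+((7*x)+(b+y))))*((((y+5)+(x*a))+((0*z)*3))*((7+7)*y)))
Step 2: at RLRL: (0*z) -> 0; overall: ((z*((3*(b+z))+((7*x)+(b+y))))*((((y+5)+(x*a))+((0*z)*3))*((7+7)*y))) -> ((z*((3*(b+z))+((7*x)+(b+y))))*((((y+5)+(x*a))+(0*3))*((7+7)*y)))
Step 3: at RLR: (0*3) -> 0; overall: ((z*((3*(b+z))+((7*x)+(b+y))))*((((y+5)+(x*a))+(0*3))*((7+7)*y))) -> ((z*((3*(b+z))+((7*x)+(b+y))))*((((y+5)+(x*a))+0)*((7+7)*y)))
Step 4: at RL: (((y+5)+(x*a))+0) -> ((y+5)+(x*a)); overall: ((z*((3*(b+z))+((7*x)+(b+y))))*((((y+5)+(x*a))+0)*((7+7)*y))) -> ((z*((3*(b+z))+((7*x)+(b+y))))*(((y+5)+(x*a))*((7+7)*y)))
Step 5: at RRL: (7+7) -> 14; overall: ((z*((3*(b+z))+((7*x)+(b+y))))*(((y+5)+(x*a))*((7+7)*y))) -> ((z*((3*(b+z))+((7*x)+(b+y))))*(((y+5)+(x*a))*(14*y)))
Fixed point: ((z*((3*(b+z))+((7*x)+(b+y))))*(((y+5)+(x*a))*(14*y)))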